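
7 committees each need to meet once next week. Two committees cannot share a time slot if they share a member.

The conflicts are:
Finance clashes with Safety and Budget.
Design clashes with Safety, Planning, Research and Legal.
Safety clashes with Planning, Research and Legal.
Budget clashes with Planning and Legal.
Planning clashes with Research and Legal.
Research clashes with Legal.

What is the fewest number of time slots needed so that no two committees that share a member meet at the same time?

5

Design, Safety, Planning, Research, Legal all conflict with each other, so at least 5 time slots are needed.
5 time slots suffice: time slot 1 → {Finance, Legal}; time slot 2 → {Safety, Budget}; time slot 3 → {Planning}; time slot 4 → {Research}; time slot 5 → {Design}. No two conflicting committees share a time slot.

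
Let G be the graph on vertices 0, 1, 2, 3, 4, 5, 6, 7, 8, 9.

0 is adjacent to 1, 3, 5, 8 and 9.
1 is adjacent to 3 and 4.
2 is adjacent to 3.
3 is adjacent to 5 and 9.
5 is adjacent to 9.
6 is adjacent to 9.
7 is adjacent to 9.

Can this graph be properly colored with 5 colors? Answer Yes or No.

Yes

The chromatic number is 4. 0, 3, 5, 9 form a clique, so at least 4 colors are needed.
4 colors suffice: color red → {3, 4, 6, 7, 8}; color blue → {1, 2, 9}; color green → {0}; color yellow → {5}.
Since 5 ≥ 4, a proper 5-coloring certainly exists.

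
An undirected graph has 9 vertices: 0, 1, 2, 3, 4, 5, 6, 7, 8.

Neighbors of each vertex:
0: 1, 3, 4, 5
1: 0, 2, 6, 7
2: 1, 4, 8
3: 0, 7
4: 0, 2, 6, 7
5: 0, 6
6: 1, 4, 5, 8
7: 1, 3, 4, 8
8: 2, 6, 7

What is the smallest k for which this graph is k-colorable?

2

2 and 4 are adjacent, so at least 2 colors are needed.
2 colors suffice: 0=blue, 1=red, 2=blue, 3=red, 4=red, 5=red, 6=blue, 7=blue, 8=red. Every edge joins two different colors.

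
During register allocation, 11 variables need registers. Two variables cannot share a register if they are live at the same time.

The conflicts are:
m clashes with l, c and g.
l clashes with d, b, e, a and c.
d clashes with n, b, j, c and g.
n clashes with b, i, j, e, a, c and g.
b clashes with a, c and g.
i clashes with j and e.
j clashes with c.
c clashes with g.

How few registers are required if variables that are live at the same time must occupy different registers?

d, n, b, c, g pairwise conflict, so at least 5 registers are needed.
A valid assignment using 5 registers: m=3, l=1, d=4, n=1, b=3, i=4, j=3, e=2, a=2, c=2, g=5. Each listed conflict is separated.

5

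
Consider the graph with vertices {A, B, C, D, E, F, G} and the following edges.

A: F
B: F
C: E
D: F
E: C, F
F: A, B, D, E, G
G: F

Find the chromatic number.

B and F are adjacent, so at least 2 colors are needed.
2 colors suffice: color 1 → {C, F}; color 2 → {A, B, D, E, G}. No two adjacent vertices share a color.

2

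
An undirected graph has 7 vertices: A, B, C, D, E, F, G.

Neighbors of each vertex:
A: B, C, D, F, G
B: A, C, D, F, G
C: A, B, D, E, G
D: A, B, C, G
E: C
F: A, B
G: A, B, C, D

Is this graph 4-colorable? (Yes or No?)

No

A, B, C, D, G form a clique, so at least 5 colors are needed.
So 4 colors are not enough.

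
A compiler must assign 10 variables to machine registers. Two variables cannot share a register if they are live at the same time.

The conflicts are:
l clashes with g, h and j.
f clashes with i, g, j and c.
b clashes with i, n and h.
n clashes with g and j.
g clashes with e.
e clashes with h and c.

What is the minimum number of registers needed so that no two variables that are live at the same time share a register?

3

The cycle h-e-g-n-b-h has odd length 5, so it cannot be 2-colored; at least 3 registers are needed.
3 registers suffice: register 1 → {b, g, j, c}; register 2 → {l, f, n, e}; register 3 → {i, h}. No two conflicting variables share a register.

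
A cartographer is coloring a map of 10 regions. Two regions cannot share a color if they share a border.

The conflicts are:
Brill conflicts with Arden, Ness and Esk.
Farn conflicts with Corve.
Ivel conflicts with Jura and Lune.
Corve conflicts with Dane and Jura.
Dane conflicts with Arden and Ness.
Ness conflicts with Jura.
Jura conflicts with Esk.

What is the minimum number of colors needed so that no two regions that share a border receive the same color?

Brill and Arden conflict, so at least 2 colors are needed.
2 colors suffice: color 1 → {Brill, Farn, Dane, Jura, Lune}; color 2 → {Ivel, Corve, Arden, Ness, Esk}. Each listed conflict is separated.

2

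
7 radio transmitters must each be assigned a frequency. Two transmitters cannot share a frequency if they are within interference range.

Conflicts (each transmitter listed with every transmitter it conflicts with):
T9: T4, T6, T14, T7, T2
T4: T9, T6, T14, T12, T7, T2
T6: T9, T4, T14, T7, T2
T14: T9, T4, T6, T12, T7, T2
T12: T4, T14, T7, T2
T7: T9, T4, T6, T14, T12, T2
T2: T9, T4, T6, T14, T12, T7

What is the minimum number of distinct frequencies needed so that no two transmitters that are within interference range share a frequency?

6

T9, T4, T6, T14, T7, T2 pairwise conflict, so at least 6 frequencies are needed.
6 frequencies suffice: frequency 1 → {T2}; frequency 2 → {T14}; frequency 3 → {T4}; frequency 4 → {T7}; frequency 5 → {T9, T12}; frequency 6 → {T6}. Every pair that conflicts lands in different frequencies.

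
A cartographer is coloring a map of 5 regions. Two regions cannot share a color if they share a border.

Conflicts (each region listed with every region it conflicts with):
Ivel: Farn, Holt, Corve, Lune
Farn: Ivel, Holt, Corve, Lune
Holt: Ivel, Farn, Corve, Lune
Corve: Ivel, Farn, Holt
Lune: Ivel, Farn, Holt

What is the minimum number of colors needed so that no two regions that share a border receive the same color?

Ivel, Farn, Holt, Lune all conflict with each other, so at least 4 colors are needed.
4 colors suffice: color 1 → {Holt}; color 2 → {Farn}; color 3 → {Ivel}; color 4 → {Corve, Lune}. No two conflicting regions share a color.

4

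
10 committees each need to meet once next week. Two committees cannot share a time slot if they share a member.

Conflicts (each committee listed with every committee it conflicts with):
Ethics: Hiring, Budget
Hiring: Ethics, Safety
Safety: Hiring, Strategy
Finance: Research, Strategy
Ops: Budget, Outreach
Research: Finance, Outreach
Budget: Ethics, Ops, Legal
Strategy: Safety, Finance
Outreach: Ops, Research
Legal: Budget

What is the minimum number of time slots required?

The cycle Ethics-Budget-Ops-Outreach-Research-Finance-Strategy-Safety-Hiring-Ethics has odd length 9, so it cannot be 2-colored; at least 3 time slots are needed.
3 time slots suffice: time slot 1 → {Safety, Research, Budget}; time slot 2 → {Hiring, Ops, Strategy, Legal}; time slot 3 → {Ethics, Finance, Outreach}. Each listed conflict is separated.

3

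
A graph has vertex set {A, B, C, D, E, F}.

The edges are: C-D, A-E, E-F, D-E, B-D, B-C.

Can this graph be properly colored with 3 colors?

Yes

The chromatic number is 3. B, C, D form a triangle, so at least 3 colors are needed.
One proper 3-coloring: A=1, B=3, C=2, D=1, E=2, F=1.
That is already a proper 3-coloring.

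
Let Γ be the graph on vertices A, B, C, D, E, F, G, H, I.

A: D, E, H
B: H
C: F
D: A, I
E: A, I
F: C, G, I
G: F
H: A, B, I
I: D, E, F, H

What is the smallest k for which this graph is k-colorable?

2

D and I are adjacent, so at least 2 colors are needed.
2 colors suffice: color 1 → {A, B, C, G, I}; color 2 → {D, E, F, H}. No two adjacent vertices share a color.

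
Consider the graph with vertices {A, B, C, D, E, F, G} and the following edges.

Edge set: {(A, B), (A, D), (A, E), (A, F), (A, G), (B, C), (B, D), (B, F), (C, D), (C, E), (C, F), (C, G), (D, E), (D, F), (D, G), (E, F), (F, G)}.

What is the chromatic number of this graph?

A, D, F, G are pairwise adjacent (a clique of size 4), so at least 4 colors are needed.
4 colors suffice: color 1 → {F}; color 2 → {D}; color 3 → {A, C}; color 4 → {B, E, G}. No two adjacent vertices share a color.

4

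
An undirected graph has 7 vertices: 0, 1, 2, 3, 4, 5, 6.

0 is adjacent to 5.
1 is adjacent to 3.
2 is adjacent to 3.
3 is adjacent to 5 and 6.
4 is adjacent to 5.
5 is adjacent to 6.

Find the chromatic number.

3

3, 5, 6 form a triangle, so at least 3 colors are needed.
One proper 3-coloring: 0=blue, 1=red, 2=red, 3=blue, 4=blue, 5=red, 6=green. Each edge has distinct colors on its endpoints.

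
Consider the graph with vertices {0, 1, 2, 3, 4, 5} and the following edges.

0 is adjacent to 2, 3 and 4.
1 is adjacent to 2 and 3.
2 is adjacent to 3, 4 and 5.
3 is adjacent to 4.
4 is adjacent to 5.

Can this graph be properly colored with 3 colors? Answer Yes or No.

No

0, 2, 3, 4 are mutually adjacent (a clique of size 4), so at least 4 colors are needed.
So 3 colors are not enough.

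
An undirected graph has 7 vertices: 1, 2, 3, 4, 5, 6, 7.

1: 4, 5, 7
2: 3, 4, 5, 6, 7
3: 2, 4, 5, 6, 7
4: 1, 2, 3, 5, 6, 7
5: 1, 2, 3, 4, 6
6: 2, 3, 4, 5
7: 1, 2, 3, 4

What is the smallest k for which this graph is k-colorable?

5

2, 3, 4, 5, 6 are pairwise adjacent (a clique of size 5), so at least 5 colors are needed.
5 colors suffice: color a → {4}; color b → {1, 3}; color c → {5, 7}; color d → {2}; color e → {6}. Every edge joins two different colors.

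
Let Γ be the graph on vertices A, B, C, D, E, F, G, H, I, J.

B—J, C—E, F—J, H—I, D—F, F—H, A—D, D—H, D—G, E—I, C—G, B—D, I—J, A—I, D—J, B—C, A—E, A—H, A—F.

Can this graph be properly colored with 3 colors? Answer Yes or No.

No

A, D, F, H are mutually adjacent (a clique of size 4), so at least 4 colors are needed.
So 3 colors are not enough.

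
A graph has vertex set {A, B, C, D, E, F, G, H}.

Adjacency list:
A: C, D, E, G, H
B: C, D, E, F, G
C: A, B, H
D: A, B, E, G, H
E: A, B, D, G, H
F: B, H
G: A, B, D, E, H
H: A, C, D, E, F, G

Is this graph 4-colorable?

No

A, D, E, G, H form a clique, so at least 5 colors are needed.
So 4 colors are not enough.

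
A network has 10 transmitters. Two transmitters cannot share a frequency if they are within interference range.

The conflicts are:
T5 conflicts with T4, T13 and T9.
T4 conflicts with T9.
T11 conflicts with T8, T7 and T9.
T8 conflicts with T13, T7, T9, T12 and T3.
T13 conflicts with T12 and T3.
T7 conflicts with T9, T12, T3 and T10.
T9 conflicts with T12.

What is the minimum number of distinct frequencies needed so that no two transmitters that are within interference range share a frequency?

4

T11, T8, T7, T9 pairwise conflict, so at least 4 frequencies are needed.
4 frequencies suffice: frequency 1 → {T4, T13, T7}; frequency 2 → {T5, T8, T10}; frequency 3 → {T9, T3}; frequency 4 → {T11, T12}. No two conflicting transmitters share a frequency.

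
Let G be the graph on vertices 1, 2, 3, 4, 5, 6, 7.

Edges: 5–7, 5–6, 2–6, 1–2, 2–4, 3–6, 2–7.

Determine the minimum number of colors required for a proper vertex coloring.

2

2 and 6 are adjacent, so at least 2 colors are needed.
2 colors suffice: color red → {2, 3, 5}; color blue → {1, 4, 6, 7}. Every edge joins two different colors.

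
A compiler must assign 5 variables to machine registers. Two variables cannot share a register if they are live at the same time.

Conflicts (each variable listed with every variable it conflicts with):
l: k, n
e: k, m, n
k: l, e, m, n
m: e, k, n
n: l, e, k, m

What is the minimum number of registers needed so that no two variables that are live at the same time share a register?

4

e, k, m, n are mutually in conflict, so at least 4 registers are needed.
4 registers suffice: l=3, e=3, k=2, m=4, n=1. No two conflicting variables share a register.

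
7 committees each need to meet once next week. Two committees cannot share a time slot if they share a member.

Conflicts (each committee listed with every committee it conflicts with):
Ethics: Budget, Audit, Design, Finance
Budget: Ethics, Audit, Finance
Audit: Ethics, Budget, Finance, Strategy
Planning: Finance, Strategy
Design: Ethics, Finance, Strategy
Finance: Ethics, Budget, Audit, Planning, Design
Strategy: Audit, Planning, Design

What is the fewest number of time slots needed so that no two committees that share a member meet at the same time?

4

Ethics, Budget, Audit, Finance all conflict with each other, so at least 4 time slots are needed.
4 time slots suffice: Ethics=2, Budget=4, Audit=3, Planning=2, Design=3, Finance=1, Strategy=1. Each listed conflict is separated.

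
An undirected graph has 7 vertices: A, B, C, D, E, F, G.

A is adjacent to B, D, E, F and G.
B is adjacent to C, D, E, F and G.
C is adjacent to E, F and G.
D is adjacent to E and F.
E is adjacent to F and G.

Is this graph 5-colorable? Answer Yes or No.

The chromatic number is 5. A, B, D, E, F form a clique, so at least 5 colors are needed.
5 colors suffice: color 1 → {E}; color 2 → {B}; color 3 → {F, G}; color 4 → {A, C}; color 5 → {D}.
That is already a proper 5-coloring.

Yes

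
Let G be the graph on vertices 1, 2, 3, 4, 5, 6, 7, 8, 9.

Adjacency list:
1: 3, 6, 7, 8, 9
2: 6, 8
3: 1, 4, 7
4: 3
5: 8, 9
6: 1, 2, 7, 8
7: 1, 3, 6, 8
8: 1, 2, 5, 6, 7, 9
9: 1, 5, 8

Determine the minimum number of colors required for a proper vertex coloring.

4

1, 6, 7, 8 form a clique, so at least 4 colors are needed.
4 colors suffice: color red → {3, 8}; color blue → {1, 2, 4, 5}; color green → {7, 9}; color yellow → {6}. No two adjacent vertices share a color.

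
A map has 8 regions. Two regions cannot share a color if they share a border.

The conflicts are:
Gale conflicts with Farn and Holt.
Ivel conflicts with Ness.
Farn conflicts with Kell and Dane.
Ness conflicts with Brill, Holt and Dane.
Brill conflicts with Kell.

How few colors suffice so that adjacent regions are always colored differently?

3

The cycle Farn-Dane-Ness-Holt-Gale-Farn has odd length 5, so it cannot be 2-colored; at least 3 colors are needed.
3 colors suffice: Gale=3, Ivel=2, Farn=1, Ness=1, Brill=2, Kell=3, Holt=2, Dane=2. Every pair that conflicts lands in different colors.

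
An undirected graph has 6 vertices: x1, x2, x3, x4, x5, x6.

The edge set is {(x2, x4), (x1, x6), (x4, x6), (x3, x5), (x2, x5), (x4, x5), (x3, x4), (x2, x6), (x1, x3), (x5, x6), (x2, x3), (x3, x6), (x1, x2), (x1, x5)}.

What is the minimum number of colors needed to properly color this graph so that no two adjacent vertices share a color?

x1, x2, x3, x5, x6 form a clique, so at least 5 colors are needed.
5 colors suffice: color red → {x2}; color blue → {x3}; color green → {x6}; color yellow → {x5}; color purple → {x1, x4}. No two adjacent vertices share a color.

5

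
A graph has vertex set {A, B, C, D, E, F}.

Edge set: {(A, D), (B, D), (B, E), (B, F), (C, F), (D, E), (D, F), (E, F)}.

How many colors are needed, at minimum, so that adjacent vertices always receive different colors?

4

B, D, E, F form a clique, so at least 4 colors are needed.
4 colors suffice: color red → {A, F}; color blue → {C, D}; color green → {E}; color yellow → {B}. Each edge has distinct colors on its endpoints.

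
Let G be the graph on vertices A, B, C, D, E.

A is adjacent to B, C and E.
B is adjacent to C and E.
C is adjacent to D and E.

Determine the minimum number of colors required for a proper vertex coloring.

4

A, B, C, E are pairwise adjacent (a clique of size 4), so at least 4 colors are needed.
4 colors suffice: A=green, B=yellow, C=red, D=blue, E=blue. Every edge joins two different colors.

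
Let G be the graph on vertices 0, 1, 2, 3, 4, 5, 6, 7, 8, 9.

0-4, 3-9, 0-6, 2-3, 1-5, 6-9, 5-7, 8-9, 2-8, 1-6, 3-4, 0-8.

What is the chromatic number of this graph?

The cycle 3-9-6-0-4-3 has odd length 5, so it cannot be 2-colored; at least 3 colors are needed.
3 colors suffice: 0=blue, 1=blue, 2=blue, 3=red, 4=green, 5=red, 6=red, 7=blue, 8=red, 9=blue. Every edge joins two different colors.

3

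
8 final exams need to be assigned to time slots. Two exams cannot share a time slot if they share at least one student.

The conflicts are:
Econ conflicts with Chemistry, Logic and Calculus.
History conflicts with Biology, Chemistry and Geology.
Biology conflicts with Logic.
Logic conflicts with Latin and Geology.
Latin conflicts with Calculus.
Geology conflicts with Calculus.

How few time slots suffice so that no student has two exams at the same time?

3

The cycle History-Geology-Calculus-Econ-Chemistry-History has odd length 5, so it cannot be 2-colored; at least 3 time slots are needed.
A valid assignment using 3 time slots: Econ=2, History=1, Biology=2, Chemistry=3, Logic=1, Latin=2, Geology=2, Calculus=1. Each listed conflict is separated.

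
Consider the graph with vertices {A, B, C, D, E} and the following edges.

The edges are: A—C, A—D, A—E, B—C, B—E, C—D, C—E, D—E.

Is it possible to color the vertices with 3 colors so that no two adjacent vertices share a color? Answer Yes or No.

A, C, D, E are mutually adjacent (a clique of size 4), so at least 4 colors are needed.
So 3 colors are not enough.

No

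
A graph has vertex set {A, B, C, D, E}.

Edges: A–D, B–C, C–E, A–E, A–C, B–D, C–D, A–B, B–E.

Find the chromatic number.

A, B, C, E are pairwise adjacent (a clique of size 4), so at least 4 colors are needed.
4 colors suffice: color 1 → {B}; color 2 → {A}; color 3 → {C}; color 4 → {D, E}. Every edge joins two different colors.

4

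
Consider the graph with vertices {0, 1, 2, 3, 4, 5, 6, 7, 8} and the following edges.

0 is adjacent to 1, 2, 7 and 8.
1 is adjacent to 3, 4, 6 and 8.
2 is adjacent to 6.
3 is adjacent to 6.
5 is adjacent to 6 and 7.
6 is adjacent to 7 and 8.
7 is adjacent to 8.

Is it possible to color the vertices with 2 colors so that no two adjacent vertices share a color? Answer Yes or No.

1, 3, 6 are mutually adjacent, so at least 3 colors are needed.
So 2 colors are not enough.

No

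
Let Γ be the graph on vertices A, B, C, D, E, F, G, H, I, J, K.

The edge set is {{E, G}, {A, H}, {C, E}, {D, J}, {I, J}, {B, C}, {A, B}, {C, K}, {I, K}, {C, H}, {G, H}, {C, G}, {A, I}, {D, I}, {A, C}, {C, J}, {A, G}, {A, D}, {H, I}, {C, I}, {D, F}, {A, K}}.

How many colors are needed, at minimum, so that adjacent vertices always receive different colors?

A, C, I, K are mutually adjacent (a clique of size 4), so at least 4 colors are needed.
A valid assignment using 4 colors: A=2, B=3, C=1, D=1, E=2, F=2, G=3, H=4, I=3, J=2, K=4. Every edge joins two different colors.

4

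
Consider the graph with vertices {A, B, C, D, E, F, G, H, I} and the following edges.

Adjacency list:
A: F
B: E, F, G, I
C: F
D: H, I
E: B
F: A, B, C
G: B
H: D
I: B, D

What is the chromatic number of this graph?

2

D and I are adjacent, so at least 2 colors are needed.
One proper 2-coloring: A=1, B=1, C=1, D=1, E=2, F=2, G=2, H=2, I=2. No two adjacent vertices share a color.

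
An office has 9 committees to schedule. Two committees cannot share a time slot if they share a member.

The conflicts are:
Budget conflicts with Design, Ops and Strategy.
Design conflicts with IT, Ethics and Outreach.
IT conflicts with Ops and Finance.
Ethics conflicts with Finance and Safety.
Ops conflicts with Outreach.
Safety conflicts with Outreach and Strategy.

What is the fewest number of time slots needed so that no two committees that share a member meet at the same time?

The cycle Budget-Design-Ethics-Safety-Strategy-Budget has odd length 5, so it cannot be 2-colored; at least 3 time slots are needed.
3 time slots suffice: time slot 1 → {Design, Ops, Finance, Safety}; time slot 2 → {Budget, IT, Ethics, Outreach}; time slot 3 → {Strategy}. Every pair that conflicts lands in different time slots.

3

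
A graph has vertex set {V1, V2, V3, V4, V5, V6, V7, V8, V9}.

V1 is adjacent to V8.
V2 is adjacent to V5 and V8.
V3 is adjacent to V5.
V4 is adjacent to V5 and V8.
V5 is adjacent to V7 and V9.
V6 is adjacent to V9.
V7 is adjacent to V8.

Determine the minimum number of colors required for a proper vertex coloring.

V6 and V9 are adjacent, so at least 2 colors are needed.
One proper 2-coloring: V1=2, V2=2, V3=2, V4=2, V5=1, V6=1, V7=2, V8=1, V9=2. Every edge joins two different colors.

2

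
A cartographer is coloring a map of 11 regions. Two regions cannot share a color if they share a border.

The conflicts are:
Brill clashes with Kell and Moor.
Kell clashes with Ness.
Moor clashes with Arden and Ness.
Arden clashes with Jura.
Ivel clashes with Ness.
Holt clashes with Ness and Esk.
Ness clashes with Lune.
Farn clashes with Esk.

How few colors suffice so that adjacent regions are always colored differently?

Brill and Moor conflict, so at least 2 colors are needed.
2 colors suffice: color 1 → {Brill, Arden, Ness, Esk}; color 2 → {Kell, Moor, Jura, Ivel, Holt, Lune, Farn}. No two conflicting regions share a color.

2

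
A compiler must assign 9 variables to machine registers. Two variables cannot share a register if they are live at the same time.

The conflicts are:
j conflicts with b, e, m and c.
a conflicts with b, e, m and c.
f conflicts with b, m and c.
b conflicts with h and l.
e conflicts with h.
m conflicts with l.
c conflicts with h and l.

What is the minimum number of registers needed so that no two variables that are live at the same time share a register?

2

b and l conflict, so at least 2 registers are needed.
2 registers suffice: register 1 → {b, e, m, c}; register 2 → {j, a, f, h, l}. No two conflicting variables share a register.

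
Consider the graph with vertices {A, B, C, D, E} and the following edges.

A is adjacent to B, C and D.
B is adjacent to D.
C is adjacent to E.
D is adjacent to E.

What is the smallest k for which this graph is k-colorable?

A, B, D form a triangle, so at least 3 colors are needed.
3 colors suffice: color 1 → {C, D}; color 2 → {A, E}; color 3 → {B}. Every edge joins two different colors.

3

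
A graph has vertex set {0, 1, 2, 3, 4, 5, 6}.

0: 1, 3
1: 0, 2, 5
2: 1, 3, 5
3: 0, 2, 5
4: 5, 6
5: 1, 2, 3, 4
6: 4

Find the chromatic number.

2, 3, 5 are mutually adjacent, so at least 3 colors are needed.
One proper 3-coloring: 0=red, 1=green, 2=blue, 3=green, 4=blue, 5=red, 6=red. Each edge has distinct colors on its endpoints.

3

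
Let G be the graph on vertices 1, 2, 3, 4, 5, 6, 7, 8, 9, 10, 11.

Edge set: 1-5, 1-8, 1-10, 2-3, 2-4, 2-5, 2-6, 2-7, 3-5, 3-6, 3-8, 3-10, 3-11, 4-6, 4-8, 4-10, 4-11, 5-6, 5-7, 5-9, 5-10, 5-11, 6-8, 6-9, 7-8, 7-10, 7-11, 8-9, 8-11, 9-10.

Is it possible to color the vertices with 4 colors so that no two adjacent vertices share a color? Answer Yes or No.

Yes

The chromatic number is 4. 2, 3, 5, 6 are pairwise adjacent (a clique of size 4), so at least 4 colors are needed.
One proper 4-coloring: 1=b, 2=d, 3=b, 4=b, 5=a, 6=c, 7=b, 8=a, 9=b, 10=c, 11=c.
That is already a proper 4-coloring.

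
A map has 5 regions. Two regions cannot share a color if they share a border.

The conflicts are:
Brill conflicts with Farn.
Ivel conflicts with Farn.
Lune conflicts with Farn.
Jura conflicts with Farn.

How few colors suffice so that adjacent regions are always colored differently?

Lune and Farn conflict, so at least 2 colors are needed.
2 colors suffice: color 1 → {Farn}; color 2 → {Brill, Ivel, Lune, Jura}. Each listed conflict is separated.

2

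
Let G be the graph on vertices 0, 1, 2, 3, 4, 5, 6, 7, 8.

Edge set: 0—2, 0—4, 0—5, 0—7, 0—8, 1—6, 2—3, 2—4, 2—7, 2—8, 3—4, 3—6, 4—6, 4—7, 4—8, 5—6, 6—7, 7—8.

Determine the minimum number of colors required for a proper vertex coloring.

5

0, 2, 4, 7, 8 form a clique, so at least 5 colors are needed.
A valid assignment using 5 colors: 0=yellow, 1=red, 2=green, 3=blue, 4=red, 5=red, 6=green, 7=blue, 8=purple. Each edge has distinct colors on its endpoints.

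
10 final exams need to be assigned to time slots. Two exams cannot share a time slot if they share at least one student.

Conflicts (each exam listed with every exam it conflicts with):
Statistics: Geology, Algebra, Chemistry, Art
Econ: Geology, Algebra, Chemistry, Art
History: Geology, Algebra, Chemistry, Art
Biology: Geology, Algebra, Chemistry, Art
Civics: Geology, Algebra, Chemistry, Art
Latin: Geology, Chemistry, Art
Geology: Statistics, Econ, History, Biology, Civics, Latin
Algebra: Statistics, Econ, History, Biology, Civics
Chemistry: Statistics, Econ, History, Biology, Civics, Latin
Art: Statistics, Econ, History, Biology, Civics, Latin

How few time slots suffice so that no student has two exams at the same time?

Biology and Chemistry conflict, so at least 2 time slots are needed.
2 time slots suffice: time slot 1 → {Geology, Algebra, Chemistry, Art}; time slot 2 → {Statistics, Econ, History, Biology, Civics, Latin}. No two conflicting exams share a time slot.

2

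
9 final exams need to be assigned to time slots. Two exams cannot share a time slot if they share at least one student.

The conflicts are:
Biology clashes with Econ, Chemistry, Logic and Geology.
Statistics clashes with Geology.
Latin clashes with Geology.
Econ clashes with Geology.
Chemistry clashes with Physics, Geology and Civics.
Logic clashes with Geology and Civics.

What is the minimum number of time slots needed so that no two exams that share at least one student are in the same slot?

Biology, Econ, Geology all conflict with each other, so at least 3 time slots are needed.
3 time slots suffice: Biology=2, Statistics=2, Latin=2, Econ=3, Chemistry=3, Logic=3, Physics=1, Geology=1, Civics=1. No two conflicting exams share a time slot.

3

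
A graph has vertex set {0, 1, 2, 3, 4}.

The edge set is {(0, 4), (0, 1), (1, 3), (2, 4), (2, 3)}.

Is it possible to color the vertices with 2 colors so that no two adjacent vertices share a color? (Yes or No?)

The cycle 0-4-2-3-1-0 has odd length 5, so it cannot be 2-colored; at least 3 colors are needed.
So 2 colors are not enough.

No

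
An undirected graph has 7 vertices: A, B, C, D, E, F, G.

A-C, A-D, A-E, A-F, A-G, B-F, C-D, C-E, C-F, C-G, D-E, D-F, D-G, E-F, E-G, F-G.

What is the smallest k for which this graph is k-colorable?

A, C, D, E, F, G are pairwise adjacent (a clique of size 6), so at least 6 colors are needed.
6 colors suffice: color 1 → {F}; color 2 → {B, E}; color 3 → {G}; color 4 → {D}; color 5 → {A}; color 6 → {C}. Each edge has distinct colors on its endpoints.

6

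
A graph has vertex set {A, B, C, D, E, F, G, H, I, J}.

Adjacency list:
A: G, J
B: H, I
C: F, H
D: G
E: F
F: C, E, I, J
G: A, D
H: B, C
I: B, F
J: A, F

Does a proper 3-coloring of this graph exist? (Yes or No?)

Yes

The chromatic number is 3. The cycle B-I-F-C-H-B has odd length 5, so it cannot be 2-colored; at least 3 colors are needed.
A valid assignment using 3 colors: A=1, B=1, C=2, D=1, E=2, F=1, G=2, H=3, I=2, J=2.
That is already a proper 3-coloring.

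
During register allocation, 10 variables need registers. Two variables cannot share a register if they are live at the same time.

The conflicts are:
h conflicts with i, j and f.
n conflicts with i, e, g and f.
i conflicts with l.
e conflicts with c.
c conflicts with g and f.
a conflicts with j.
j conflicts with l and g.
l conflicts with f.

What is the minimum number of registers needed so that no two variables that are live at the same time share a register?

3

The cycle n-f-h-j-g-n has odd length 5, so it cannot be 2-colored; at least 3 registers are needed.
Using 3 registers: h=2, n=2, i=1, e=1, c=2, a=2, j=1, l=2, g=3, f=1. No two conflicting variables share a register.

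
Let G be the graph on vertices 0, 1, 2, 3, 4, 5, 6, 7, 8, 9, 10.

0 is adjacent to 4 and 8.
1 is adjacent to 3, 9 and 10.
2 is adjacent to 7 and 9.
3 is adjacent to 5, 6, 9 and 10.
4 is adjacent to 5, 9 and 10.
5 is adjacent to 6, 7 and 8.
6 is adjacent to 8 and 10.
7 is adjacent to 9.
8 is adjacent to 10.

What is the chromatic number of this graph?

3

2, 7, 9 are mutually adjacent, so at least 3 colors are needed.
3 colors suffice: color a → {0, 5, 9, 10}; color b → {3, 4, 7, 8}; color c → {1, 2, 6}. Every edge joins two different colors.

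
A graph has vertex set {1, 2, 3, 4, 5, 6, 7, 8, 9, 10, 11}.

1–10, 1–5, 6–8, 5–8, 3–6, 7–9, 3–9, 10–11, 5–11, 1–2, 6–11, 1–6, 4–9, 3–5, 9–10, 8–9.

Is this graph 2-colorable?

No

The cycle 1-10-9-3-5-1 has odd length 5, so it cannot be 2-colored; at least 3 colors are needed.
So 2 colors are not enough.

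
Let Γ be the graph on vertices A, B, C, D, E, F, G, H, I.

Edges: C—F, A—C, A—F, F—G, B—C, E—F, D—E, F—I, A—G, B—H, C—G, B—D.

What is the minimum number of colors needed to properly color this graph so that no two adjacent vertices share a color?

4

A, C, F, G are pairwise adjacent (a clique of size 4), so at least 4 colors are needed.
A valid assignment using 4 colors: A=green, B=red, C=blue, D=blue, E=green, F=red, G=yellow, H=blue, I=blue. Each edge has distinct colors on its endpoints.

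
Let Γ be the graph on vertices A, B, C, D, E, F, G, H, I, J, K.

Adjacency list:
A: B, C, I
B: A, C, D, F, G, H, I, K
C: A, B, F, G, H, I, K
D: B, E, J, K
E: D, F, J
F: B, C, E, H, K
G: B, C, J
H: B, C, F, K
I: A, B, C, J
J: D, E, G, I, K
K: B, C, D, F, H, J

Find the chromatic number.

B, C, F, H, K are pairwise adjacent (a clique of size 5), so at least 5 colors are needed.
5 colors suffice: color red → {B, J}; color blue → {C, D}; color green → {E, G, I, K}; color yellow → {A, F}; color purple → {H}. Every edge joins two different colors.

5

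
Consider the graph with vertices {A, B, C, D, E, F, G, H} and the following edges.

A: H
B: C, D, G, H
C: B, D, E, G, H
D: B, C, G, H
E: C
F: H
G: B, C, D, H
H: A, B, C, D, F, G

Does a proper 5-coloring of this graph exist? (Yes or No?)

The chromatic number is 5. B, C, D, G, H form a clique, so at least 5 colors are needed.
5 colors suffice: color red → {E, H}; color blue → {A, C, F}; color green → {D}; color yellow → {B}; color purple → {G}.
That is already a proper 5-coloring.

Yes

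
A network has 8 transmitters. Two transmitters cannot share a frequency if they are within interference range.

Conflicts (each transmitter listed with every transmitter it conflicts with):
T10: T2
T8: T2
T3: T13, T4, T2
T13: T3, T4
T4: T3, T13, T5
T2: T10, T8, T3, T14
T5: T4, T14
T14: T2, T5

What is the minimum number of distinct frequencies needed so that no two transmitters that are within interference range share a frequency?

T3, T13, T4 pairwise conflict, so at least 3 frequencies are needed.
3 frequencies suffice: frequency 1 → {T4, T2}; frequency 2 → {T10, T8, T3, T5}; frequency 3 → {T13, T14}. Each listed conflict is separated.

3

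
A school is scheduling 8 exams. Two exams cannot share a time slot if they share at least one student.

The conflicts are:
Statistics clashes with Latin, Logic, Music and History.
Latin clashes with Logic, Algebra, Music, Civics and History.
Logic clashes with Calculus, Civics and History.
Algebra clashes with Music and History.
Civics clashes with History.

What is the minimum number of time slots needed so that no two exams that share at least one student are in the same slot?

4

Statistics, Latin, Logic, History pairwise conflict, so at least 4 time slots are needed.
4 time slots suffice: Statistics=4, Latin=1, Logic=2, Algebra=4, Calculus=1, Music=2, Civics=4, History=3. No two conflicting exams share a time slot.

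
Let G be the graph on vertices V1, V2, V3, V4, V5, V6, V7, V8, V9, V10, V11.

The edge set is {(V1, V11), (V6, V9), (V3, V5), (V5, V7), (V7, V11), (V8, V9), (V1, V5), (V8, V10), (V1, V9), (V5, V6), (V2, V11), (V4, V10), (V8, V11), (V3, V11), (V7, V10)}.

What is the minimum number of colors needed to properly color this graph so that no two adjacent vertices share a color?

V7 and V10 are adjacent, so at least 2 colors are needed.
2 colors suffice: color R → {V5, V9, V10, V11}; color B → {V1, V2, V3, V4, V6, V7, V8}. Each edge has distinct colors on its endpoints.

2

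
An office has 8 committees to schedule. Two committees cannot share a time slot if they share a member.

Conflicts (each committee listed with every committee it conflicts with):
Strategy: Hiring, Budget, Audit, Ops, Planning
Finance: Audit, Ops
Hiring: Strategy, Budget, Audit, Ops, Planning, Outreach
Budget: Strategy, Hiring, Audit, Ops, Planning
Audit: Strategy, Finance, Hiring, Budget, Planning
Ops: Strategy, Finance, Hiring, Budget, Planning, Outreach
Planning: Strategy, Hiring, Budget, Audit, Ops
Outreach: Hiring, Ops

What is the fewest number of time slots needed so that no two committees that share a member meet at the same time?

5

Strategy, Hiring, Budget, Audit, Planning all conflict with each other, so at least 5 time slots are needed.
5 time slots suffice: time slot 1 → {Finance, Hiring}; time slot 2 → {Audit, Ops}; time slot 3 → {Planning, Outreach}; time slot 4 → {Strategy}; time slot 5 → {Budget}. No two conflicting committees share a time slot.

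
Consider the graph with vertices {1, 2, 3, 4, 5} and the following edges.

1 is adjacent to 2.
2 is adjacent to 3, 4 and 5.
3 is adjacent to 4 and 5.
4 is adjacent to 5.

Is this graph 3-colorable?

No

2, 3, 4, 5 are pairwise adjacent (a clique of size 4), so at least 4 colors are needed.
So 3 colors are not enough.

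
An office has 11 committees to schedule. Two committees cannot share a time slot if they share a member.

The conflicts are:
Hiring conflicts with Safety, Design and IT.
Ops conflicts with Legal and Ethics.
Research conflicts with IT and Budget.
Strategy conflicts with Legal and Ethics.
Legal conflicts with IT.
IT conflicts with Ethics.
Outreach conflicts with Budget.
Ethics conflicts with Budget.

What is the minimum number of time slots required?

2

Ethics and Budget conflict, so at least 2 time slots are needed.
2 time slots suffice: Hiring=1, Safety=2, Design=2, Ops=2, Research=1, Strategy=2, Legal=1, IT=2, Outreach=1, Ethics=1, Budget=2. Every pair that conflicts lands in different time slots.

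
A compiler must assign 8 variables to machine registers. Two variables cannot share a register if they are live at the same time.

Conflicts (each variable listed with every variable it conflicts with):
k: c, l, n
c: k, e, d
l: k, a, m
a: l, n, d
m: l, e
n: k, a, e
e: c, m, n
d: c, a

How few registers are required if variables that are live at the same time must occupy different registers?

3

The cycle l-a-n-e-m-l has odd length 5, so it cannot be 2-colored; at least 3 registers are needed.
3 registers suffice: k=2, c=1, l=1, a=2, m=3, n=1, e=2, d=3. Every pair that conflicts lands in different registers.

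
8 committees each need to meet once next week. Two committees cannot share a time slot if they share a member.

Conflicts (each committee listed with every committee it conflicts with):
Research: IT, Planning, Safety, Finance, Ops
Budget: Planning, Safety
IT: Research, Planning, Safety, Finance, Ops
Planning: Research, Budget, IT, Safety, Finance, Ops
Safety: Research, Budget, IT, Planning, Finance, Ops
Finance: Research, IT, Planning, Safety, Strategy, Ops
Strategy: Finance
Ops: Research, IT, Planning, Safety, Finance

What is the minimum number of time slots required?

Research, IT, Planning, Safety, Finance, Ops are mutually in conflict, so at least 6 time slots are needed.
6 time slots suffice: Research=5, Budget=2, IT=4, Planning=1, Safety=3, Finance=2, Strategy=1, Ops=6. Each listed conflict is separated.

6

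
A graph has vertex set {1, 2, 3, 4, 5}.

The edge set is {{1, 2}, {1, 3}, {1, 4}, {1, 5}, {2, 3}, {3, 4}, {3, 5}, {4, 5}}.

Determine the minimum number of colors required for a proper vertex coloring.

4

1, 3, 4, 5 form a clique, so at least 4 colors are needed.
One proper 4-coloring: 1=red, 2=green, 3=blue, 4=green, 5=yellow. Each edge has distinct colors on its endpoints.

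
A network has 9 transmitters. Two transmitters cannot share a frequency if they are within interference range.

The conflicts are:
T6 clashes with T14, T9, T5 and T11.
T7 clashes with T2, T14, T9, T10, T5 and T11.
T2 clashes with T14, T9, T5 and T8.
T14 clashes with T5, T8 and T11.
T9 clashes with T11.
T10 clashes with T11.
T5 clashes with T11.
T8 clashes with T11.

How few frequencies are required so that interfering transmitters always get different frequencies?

4

T6, T14, T5, T11 all conflict with each other, so at least 4 frequencies are needed.
Using 4 frequencies: T6=3, T7=3, T2=1, T14=2, T9=2, T10=2, T5=4, T8=3, T11=1. No two conflicting transmitters share a frequency.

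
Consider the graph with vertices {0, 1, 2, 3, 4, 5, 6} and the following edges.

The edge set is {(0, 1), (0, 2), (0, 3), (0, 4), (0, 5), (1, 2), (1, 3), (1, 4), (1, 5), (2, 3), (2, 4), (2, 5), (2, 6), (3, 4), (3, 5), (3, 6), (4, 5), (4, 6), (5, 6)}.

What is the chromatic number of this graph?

0, 1, 2, 3, 4, 5 form a clique, so at least 6 colors are needed.
One proper 6-coloring: 0=orange, 1=purple, 2=blue, 3=red, 4=yellow, 5=green, 6=purple. Every edge joins two different colors.

6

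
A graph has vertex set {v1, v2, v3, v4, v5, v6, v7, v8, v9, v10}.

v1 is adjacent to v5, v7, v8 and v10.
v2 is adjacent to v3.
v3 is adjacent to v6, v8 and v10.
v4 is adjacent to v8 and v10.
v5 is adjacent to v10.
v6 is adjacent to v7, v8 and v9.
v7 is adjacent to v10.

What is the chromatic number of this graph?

3

v3, v6, v8 are pairwise adjacent, so at least 3 colors are needed.
3 colors suffice: color red → {v2, v8, v9, v10}; color blue → {v3, v4, v5, v7}; color green → {v1, v6}. Each edge has distinct colors on its endpoints.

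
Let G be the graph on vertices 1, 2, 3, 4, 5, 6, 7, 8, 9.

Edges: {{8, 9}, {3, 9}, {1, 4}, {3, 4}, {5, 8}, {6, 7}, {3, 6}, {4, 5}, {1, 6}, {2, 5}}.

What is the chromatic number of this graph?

3

The cycle 3-9-8-5-4-3 has odd length 5, so it cannot be 2-colored; at least 3 colors are needed.
3 colors suffice: color a → {1, 3, 5, 7}; color b → {2, 4, 6, 8}; color c → {9}. No two adjacent vertices share a color.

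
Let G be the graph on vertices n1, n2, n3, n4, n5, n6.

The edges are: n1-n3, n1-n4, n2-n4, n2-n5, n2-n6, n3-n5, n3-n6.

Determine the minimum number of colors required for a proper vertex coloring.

The cycle n4-n2-n5-n3-n1-n4 has odd length 5, so it cannot be 2-colored; at least 3 colors are needed.
A valid assignment using 3 colors: n1=3, n2=1, n3=1, n4=2, n5=2, n6=2. Every edge joins two different colors.

3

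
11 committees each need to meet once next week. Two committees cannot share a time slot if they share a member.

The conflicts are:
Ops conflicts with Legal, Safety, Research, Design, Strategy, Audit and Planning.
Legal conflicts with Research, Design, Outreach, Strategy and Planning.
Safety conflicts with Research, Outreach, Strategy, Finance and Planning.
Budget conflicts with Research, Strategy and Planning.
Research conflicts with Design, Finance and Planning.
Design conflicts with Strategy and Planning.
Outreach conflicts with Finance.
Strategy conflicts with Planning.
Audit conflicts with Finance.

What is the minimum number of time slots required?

Ops, Legal, Research, Design, Planning pairwise conflict, so at least 5 time slots are needed.
5 time slots suffice: time slot 1 → {Research, Outreach, Strategy, Audit}; time slot 2 → {Finance, Planning}; time slot 3 → {Ops, Budget}; time slot 4 → {Legal, Safety}; time slot 5 → {Design}. No two conflicting committees share a time slot.

5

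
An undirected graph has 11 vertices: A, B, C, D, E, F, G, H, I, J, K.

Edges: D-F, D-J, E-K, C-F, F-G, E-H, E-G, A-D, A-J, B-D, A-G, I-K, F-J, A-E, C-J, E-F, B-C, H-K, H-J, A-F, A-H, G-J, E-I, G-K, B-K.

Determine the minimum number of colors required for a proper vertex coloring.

A, D, F, J are mutually adjacent (a clique of size 4), so at least 4 colors are needed.
4 colors suffice: color red → {A, C, K}; color blue → {B, F, H, I}; color green → {E, J}; color yellow → {D, G}. Each edge has distinct colors on its endpoints.

4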